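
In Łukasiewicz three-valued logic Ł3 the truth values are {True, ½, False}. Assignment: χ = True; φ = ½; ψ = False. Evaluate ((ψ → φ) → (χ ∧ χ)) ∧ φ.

ψ → φ = False → ½ = True
χ ∧ χ = True ∧ True = True
(ψ → φ) → (χ ∧ χ) = True → True = True
((ψ → φ) → (χ ∧ χ)) ∧ φ = True ∧ ½ = ½

½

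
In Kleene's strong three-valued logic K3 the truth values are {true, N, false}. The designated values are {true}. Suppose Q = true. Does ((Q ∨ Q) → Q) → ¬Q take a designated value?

Q ∨ Q = true ∨ true = true
(Q ∨ Q) → Q = true → true = true
¬Q = ¬true = false
((Q ∨ Q) → Q) → ¬Q = true → false = false
false ∉ {true}.

No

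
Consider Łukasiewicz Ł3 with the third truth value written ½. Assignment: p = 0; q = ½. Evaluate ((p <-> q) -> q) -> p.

p <-> q = 0 <-> ½ = ½  [1 − |0−½|]
(p <-> q) -> q = ½ -> ½ = 1
((p <-> q) -> q) -> p = 1 -> 0 = 0

0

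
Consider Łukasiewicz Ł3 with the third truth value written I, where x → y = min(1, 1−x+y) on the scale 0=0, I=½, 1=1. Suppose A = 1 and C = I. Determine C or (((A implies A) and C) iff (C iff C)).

A implies A = 1 implies 1 = 1
(A implies A) and C = 1 and I = I
C iff C = I iff I = 1
((A implies A) and C) iff (C iff C) = I iff 1 = I
C or (((A implies A) and C) iff (C iff C)) = I or I = I

I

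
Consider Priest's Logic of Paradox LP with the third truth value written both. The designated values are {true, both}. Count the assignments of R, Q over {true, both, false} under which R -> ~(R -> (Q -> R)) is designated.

Of the 9 assignments, 6 give a value in {true, both}.

6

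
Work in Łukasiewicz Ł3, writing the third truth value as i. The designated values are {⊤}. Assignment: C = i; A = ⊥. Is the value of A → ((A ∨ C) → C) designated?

Yes

A ∨ C = ⊥ ∨ i = i
(A ∨ C) → C = i → i = ⊤
A → ((A ∨ C) → C) = ⊥ → ⊤ = ⊤
⊤ ∈ {⊤}.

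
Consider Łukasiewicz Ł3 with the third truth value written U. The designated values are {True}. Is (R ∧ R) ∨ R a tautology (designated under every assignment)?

No

Countermodel: R=U gives U, which is not designated.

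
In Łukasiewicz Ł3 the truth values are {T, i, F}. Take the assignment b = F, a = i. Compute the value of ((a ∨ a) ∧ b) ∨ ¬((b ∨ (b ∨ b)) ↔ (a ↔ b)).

i

a ∨ a = i ∨ i = i
(a ∨ a) ∧ b = i ∧ F = F
b ∨ b = F ∨ F = F
b ∨ (b ∨ b) = F ∨ F = F
a ↔ b = i ↔ F = i  [1 − |½−0|]
(b ∨ (b ∨ b)) ↔ (a ↔ b) = F ↔ i = i
¬((b ∨ (b ∨ b)) ↔ (a ↔ b)) = ¬i = i
((a ∨ a) ∧ b) ∨ ¬((b ∨ (b ∨ b)) ↔ (a ↔ b)) = F ∨ i = i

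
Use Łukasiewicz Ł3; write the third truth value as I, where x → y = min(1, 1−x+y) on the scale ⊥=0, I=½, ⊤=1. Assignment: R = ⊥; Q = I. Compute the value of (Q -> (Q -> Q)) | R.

Q -> Q = I -> I = ⊤  [min(1, 1−½+½)]
Q -> (Q -> Q) = I -> ⊤ = ⊤
(Q -> (Q -> Q)) | R = ⊤ | ⊥ = ⊤

⊤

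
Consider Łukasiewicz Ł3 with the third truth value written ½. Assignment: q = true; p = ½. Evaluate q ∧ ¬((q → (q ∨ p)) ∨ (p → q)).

q ∨ p = true ∨ ½ = true
q → (q ∨ p) = true → true = true
p → q = ½ → true = true  [min(1, 1−½+1)]
(q → (q ∨ p)) ∨ (p → q) = true ∨ true = true
¬((q → (q ∨ p)) ∨ (p → q)) = ¬true = false
q ∧ ¬((q → (q ∨ p)) ∨ (p → q)) = true ∧ false = false

false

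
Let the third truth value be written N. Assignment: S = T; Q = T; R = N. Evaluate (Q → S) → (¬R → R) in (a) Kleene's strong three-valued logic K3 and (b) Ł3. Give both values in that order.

In Kleene's strong three-valued logic K3: Q → S = T → T = T
¬R = ¬N = N
¬R → R = N → N = N  [¬N ∨ N]
(Q → S) → (¬R → R) = T → N = N
In Ł3: Q → S = T → T = T
¬R = ¬N = N
¬R → R = N → N = T  [min(1, 1−½+½)]
(Q → S) → (¬R → R) = T → T = T
They differ because Kleene's strong three-valued logic K3 and Ł3 treat N differently under implication.

N; T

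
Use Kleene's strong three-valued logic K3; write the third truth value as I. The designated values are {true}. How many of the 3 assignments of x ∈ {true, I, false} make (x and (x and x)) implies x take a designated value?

x=true: true ✓
x=I: I ·
x=false: true ✓

2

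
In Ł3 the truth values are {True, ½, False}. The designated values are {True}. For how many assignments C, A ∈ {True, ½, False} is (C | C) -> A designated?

Of the 9 assignments, 6 give a value in {True}.

6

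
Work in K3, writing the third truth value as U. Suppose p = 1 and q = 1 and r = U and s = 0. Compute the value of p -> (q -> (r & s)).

0

r & s = U & 0 = 0
q -> (r & s) = 1 -> 0 = 0
p -> (q -> (r & s)) = 1 -> 0 = 0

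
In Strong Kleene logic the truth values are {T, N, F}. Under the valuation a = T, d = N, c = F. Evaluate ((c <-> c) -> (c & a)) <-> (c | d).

c <-> c = F <-> F = T
c & a = F & T = F
(c <-> c) -> (c & a) = T -> F = F
c | d = F | N = N
((c <-> c) -> (c & a)) <-> (c | d) = F <-> N = N

N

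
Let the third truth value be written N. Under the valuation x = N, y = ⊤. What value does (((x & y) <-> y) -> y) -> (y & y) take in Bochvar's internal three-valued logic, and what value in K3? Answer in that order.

In Bochvar's internal three-valued logic: x & y = N & ⊤ = N
(x & y) <-> y = N <-> ⊤ = N
((x & y) <-> y) -> y = N -> ⊤ = N  [any arg is the third value ⇒ result is the third value]
y & y = ⊤ & ⊤ = ⊤
(((x & y) <-> y) -> y) -> (y & y) = N -> ⊤ = N
In K3: x & y = N & ⊤ = N
(x & y) <-> y = N <-> ⊤ = N
((x & y) <-> y) -> y = N -> ⊤ = ⊤  [~N | ⊤]
y & y = ⊤ & ⊤ = ⊤
(((x & y) <-> y) -> y) -> (y & y) = ⊤ -> ⊤ = ⊤
They differ because Bochvar's internal three-valued logic and K3 treat N differently under the binary connectives.

N; ⊤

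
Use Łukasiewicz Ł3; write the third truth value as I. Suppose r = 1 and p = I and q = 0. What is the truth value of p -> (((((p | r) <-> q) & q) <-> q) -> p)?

p | r = I | 1 = 1
(p | r) <-> q = 1 <-> 0 = 0
((p | r) <-> q) & q = 0 & 0 = 0
(((p | r) <-> q) & q) <-> q = 0 <-> 0 = 1
((((p | r) <-> q) & q) <-> q) -> p = 1 -> I = I  [min(1, 1−1+½)]
p -> (((((p | r) <-> q) & q) <-> q) -> p) = I -> I = 1

1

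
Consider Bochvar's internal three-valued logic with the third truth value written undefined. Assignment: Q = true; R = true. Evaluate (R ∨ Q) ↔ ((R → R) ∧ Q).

true

R ∨ Q = true ∨ true = true
R → R = true → true = true
(R → R) ∧ Q = true ∧ true = true
(R ∨ Q) ↔ ((R → R) ∧ Q) = true ↔ true = true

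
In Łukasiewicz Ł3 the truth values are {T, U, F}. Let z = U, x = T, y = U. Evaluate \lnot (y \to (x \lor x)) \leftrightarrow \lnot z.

x \lor x = T \lor T = T
y \to (x \lor x) = U \to T = T  [min(1, 1−½+1)]
\lnot (y \to (x \lor x)) = \lnot T = F
\lnot z = \lnot U = U
\lnot (y \to (x \lor x)) \leftrightarrow \lnot z = F \leftrightarrow U = U

U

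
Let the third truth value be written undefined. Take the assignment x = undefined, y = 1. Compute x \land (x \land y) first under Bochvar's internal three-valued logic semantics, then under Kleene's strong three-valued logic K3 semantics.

In Bochvar's internal three-valued logic: x \land y = undefined \land 1 = undefined
x \land (x \land y) = undefined \land undefined = undefined
In Kleene's strong three-valued logic K3: x \land y = undefined \land 1 = undefined
x \land (x \land y) = undefined \land undefined = undefined

undefined; undefined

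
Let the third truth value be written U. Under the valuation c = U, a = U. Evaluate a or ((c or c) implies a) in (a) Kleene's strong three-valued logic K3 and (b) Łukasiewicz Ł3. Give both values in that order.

U; ⊤

In Kleene's strong three-valued logic K3: c or c = U or U = U
(c or c) implies a = U implies U = U
a or ((c or c) implies a) = U or U = U
In Łukasiewicz Ł3: c or c = U or U = U
(c or c) implies a = U implies U = ⊤  [min(1, 1−½+½)]
a or ((c or c) implies a) = U or ⊤ = ⊤
They differ because Kleene's strong three-valued logic K3 and Łukasiewicz Ł3 treat U differently under implication.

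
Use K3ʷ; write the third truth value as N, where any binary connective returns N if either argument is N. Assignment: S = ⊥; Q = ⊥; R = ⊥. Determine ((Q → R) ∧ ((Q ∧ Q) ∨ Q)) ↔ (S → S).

⊥

Q → R = ⊥ → ⊥ = ⊤
Q ∧ Q = ⊥ ∧ ⊥ = ⊥
(Q ∧ Q) ∨ Q = ⊥ ∨ ⊥ = ⊥
(Q → R) ∧ ((Q ∧ Q) ∨ Q) = ⊤ ∧ ⊥ = ⊥
S → S = ⊥ → ⊥ = ⊤
((Q → R) ∧ ((Q ∧ Q) ∨ Q)) ↔ (S → S) = ⊥ ↔ ⊤ = ⊥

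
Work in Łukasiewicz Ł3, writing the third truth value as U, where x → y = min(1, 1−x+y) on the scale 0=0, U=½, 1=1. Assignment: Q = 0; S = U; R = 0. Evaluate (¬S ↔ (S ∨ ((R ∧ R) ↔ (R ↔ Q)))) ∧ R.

¬S = ¬U = U
R ∧ R = 0 ∧ 0 = 0
R ↔ Q = 0 ↔ 0 = 1
(R ∧ R) ↔ (R ↔ Q) = 0 ↔ 1 = 0
S ∨ ((R ∧ R) ↔ (R ↔ Q)) = U ∨ 0 = U
¬S ↔ (S ∨ ((R ∧ R) ↔ (R ↔ Q))) = U ↔ U = 1
(¬S ↔ (S ∨ ((R ∧ R) ↔ (R ↔ Q)))) ∧ R = 1 ∧ 0 = 0

0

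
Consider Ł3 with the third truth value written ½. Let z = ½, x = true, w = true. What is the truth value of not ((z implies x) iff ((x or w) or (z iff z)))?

z implies x = ½ implies true = true
x or w = true or true = true
z iff z = ½ iff ½ = true
(x or w) or (z iff z) = true or true = true
(z implies x) iff ((x or w) or (z iff z)) = true iff true = true
not ((z implies x) iff ((x or w) or (z iff z))) = not true = false

false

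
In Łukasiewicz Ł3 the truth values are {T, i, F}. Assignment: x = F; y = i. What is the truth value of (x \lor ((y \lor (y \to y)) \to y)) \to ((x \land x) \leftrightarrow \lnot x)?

y \to y = i \to i = T  [min(1, 1−½+½)]
y \lor (y \to y) = i \lor T = T
(y \lor (y \to y)) \to y = T \to i = i
x \lor ((y \lor (y \to y)) \to y) = F \lor i = i
x \land x = F \land F = F
\lnot x = \lnot F = T
(x \land x) \leftrightarrow \lnot x = F \leftrightarrow T = F
(x \lor ((y \lor (y \to y)) \to y)) \to ((x \land x) \leftrightarrow \lnot x) = i \to F = i

i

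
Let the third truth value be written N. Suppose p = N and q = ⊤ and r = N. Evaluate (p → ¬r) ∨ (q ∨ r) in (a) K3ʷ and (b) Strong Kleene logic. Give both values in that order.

In K3ʷ: ¬r = ¬N = N
p → ¬r = N → N = N  [any arg is the third value ⇒ result is the third value]
q ∨ r = ⊤ ∨ N = N
(p → ¬r) ∨ (q ∨ r) = N ∨ N = N
In Strong Kleene logic: ¬r = ¬N = N
p → ¬r = N → N = N  [¬N ∨ N]
q ∨ r = ⊤ ∨ N = ⊤
(p → ¬r) ∨ (q ∨ r) = N ∨ ⊤ = ⊤
They differ because K3ʷ and Strong Kleene logic treat N differently under the binary connectives.

N; ⊤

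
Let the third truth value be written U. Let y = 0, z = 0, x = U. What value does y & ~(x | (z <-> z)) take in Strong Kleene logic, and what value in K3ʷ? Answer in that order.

0; U

In Strong Kleene logic: z <-> z = 0 <-> 0 = 1
x | (z <-> z) = U | 1 = 1
~(x | (z <-> z)) = ~1 = 0
y & ~(x | (z <-> z)) = 0 & 0 = 0
In K3ʷ: z <-> z = 0 <-> 0 = 1
x | (z <-> z) = U | 1 = U
~(x | (z <-> z)) = ~U = U
y & ~(x | (z <-> z)) = 0 & U = U
They differ because Strong Kleene logic and K3ʷ treat U differently under the binary connectives.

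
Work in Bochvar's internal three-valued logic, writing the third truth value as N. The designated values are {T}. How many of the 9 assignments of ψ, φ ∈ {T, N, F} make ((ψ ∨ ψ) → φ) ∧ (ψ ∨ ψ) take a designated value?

1

Designated under: (ψ=T, φ=T).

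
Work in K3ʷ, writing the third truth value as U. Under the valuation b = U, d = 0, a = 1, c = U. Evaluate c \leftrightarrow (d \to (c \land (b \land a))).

U

b \land a = U \land 1 = U
c \land (b \land a) = U \land U = U
d \to (c \land (b \land a)) = 0 \to U = U
c \leftrightarrow (d \to (c \land (b \land a))) = U \leftrightarrow U = U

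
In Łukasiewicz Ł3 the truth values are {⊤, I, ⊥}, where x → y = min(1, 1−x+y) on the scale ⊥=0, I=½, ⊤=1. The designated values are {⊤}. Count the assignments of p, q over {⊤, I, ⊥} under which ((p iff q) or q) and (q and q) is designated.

Designated under: (p=⊤, q=⊤); (p=I, q=⊤); (p=⊥, q=⊤).

3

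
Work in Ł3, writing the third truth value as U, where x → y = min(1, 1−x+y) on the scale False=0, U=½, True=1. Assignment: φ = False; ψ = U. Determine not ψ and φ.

not ψ = not U = U
not ψ and φ = U and False = False

False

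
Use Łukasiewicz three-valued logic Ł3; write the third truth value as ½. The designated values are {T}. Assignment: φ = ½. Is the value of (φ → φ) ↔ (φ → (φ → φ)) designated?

Yes

φ → φ = ½ → ½ = T
φ → φ = ½ → ½ = T
φ → (φ → φ) = ½ → T = T
(φ → φ) ↔ (φ → (φ → φ)) = T ↔ T = T
T ∈ {T}.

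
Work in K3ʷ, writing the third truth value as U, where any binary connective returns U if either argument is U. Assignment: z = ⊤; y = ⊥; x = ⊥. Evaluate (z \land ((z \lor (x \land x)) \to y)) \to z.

x \land x = ⊥ \land ⊥ = ⊥
z \lor (x \land x) = ⊤ \lor ⊥ = ⊤
(z \lor (x \land x)) \to y = ⊤ \to ⊥ = ⊥
z \land ((z \lor (x \land x)) \to y) = ⊤ \land ⊥ = ⊥
(z \land ((z \lor (x \land x)) \to y)) \to z = ⊥ \to ⊤ = ⊤

⊤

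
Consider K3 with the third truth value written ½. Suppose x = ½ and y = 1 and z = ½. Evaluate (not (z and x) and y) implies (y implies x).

z and x = ½ and ½ = ½
not (z and x) = not ½ = ½
not (z and x) and y = ½ and 1 = ½
y implies x = 1 implies ½ = ½
(not (z and x) and y) implies (y implies x) = ½ implies ½ = ½

½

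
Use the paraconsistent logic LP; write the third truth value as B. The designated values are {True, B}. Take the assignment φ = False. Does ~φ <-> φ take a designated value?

~φ = ~False = True
~φ <-> φ = True <-> False = False
False ∉ {True, B}.

No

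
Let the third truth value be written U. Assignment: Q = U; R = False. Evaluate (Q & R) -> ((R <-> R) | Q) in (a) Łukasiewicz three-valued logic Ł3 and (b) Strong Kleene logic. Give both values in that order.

True; True

In Łukasiewicz three-valued logic Ł3: Q & R = U & False = False
R <-> R = False <-> False = True
(R <-> R) | Q = True | U = True
(Q & R) -> ((R <-> R) | Q) = False -> True = True
In Strong Kleene logic: Q & R = U & False = False
R <-> R = False <-> False = True
(R <-> R) | Q = True | U = True
(Q & R) -> ((R <-> R) | Q) = False -> True = True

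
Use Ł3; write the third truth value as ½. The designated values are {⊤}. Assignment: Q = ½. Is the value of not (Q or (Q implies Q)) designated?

Q implies Q = ½ implies ½ = ⊤  [min(1, 1−½+½)]
Q or (Q implies Q) = ½ or ⊤ = ⊤
not (Q or (Q implies Q)) = not ⊤ = ⊥
⊥ ∉ {⊤}.

No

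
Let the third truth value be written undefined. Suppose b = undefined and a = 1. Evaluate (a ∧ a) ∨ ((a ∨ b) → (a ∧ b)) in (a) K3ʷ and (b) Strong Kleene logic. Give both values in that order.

undefined; 1

In K3ʷ: a ∧ a = 1 ∧ 1 = 1
a ∨ b = 1 ∨ undefined = undefined
a ∧ b = 1 ∧ undefined = undefined
(a ∨ b) → (a ∧ b) = undefined → undefined = undefined
(a ∧ a) ∨ ((a ∨ b) → (a ∧ b)) = 1 ∨ undefined = undefined
In Strong Kleene logic: a ∧ a = 1 ∧ 1 = 1
a ∨ b = 1 ∨ undefined = 1
a ∧ b = 1 ∧ undefined = undefined
(a ∨ b) → (a ∧ b) = 1 → undefined = undefined  [¬1 ∨ undefined]
(a ∧ a) ∨ ((a ∨ b) → (a ∧ b)) = 1 ∨ undefined = 1
They differ because K3ʷ and Strong Kleene logic treat undefined differently under the binary connectives.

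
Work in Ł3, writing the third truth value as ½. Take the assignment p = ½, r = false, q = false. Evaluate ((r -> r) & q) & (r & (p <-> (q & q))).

r -> r = false -> false = true
(r -> r) & q = true & false = false
q & q = false & false = false
p <-> (q & q) = ½ <-> false = ½  [1 − |½−0|]
r & (p <-> (q & q)) = false & ½ = false
((r -> r) & q) & (r & (p <-> (q & q))) = false & false = false

false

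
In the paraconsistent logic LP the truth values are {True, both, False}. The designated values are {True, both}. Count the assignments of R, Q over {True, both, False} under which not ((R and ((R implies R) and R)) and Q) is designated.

Of the 9 assignments, 8 give a value in {True, both}.

8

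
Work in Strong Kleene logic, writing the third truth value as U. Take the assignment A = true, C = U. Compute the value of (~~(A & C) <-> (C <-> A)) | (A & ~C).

U

A & C = true & U = U
~(A & C) = ~U = U
~~(A & C) = ~U = U
C <-> A = U <-> true = U
~~(A & C) <-> (C <-> A) = U <-> U = U
~C = ~U = U
A & ~C = true & U = U
(~~(A & C) <-> (C <-> A)) | (A & ~C) = U | U = U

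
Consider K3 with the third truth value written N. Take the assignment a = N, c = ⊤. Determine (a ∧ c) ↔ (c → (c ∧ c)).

a ∧ c = N ∧ ⊤ = N
c ∧ c = ⊤ ∧ ⊤ = ⊤
c → (c ∧ c) = ⊤ → ⊤ = ⊤
(a ∧ c) ↔ (c → (c ∧ c)) = N ↔ ⊤ = N

N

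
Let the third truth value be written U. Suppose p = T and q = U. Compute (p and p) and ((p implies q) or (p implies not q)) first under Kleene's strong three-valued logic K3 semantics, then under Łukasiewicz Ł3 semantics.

In Kleene's strong three-valued logic K3: p and p = T and T = T
p implies q = T implies U = U  [not T or U]
not q = not U = U
p implies not q = T implies U = U
(p implies q) or (p implies not q) = U or U = U
(p and p) and ((p implies q) or (p implies not q)) = T and U = U
In Łukasiewicz Ł3: p and p = T and T = T
p implies q = T implies U = U  [min(1, 1−1+½)]
not q = not U = U
p implies not q = T implies U = U
(p implies q) or (p implies not q) = U or U = U
(p and p) and ((p implies q) or (p implies not q)) = T and U = U

U; U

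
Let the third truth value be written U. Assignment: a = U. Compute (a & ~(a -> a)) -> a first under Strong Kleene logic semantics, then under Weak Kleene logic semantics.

U; U

In Strong Kleene logic: a -> a = U -> U = U
~(a -> a) = ~U = U
a & ~(a -> a) = U & U = U
(a & ~(a -> a)) -> a = U -> U = U
In Weak Kleene logic: a -> a = U -> U = U  [any arg is the third value ⇒ result is the third value]
~(a -> a) = ~U = U
a & ~(a -> a) = U & U = U
(a & ~(a -> a)) -> a = U -> U = U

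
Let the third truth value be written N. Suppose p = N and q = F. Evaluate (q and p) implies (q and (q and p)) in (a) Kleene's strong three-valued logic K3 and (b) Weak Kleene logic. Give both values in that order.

In Kleene's strong three-valued logic K3: q and p = F and N = F
q and p = F and N = F
q and (q and p) = F and F = F
(q and p) implies (q and (q and p)) = F implies F = T
In Weak Kleene logic: q and p = F and N = N
q and p = F and N = N
q and (q and p) = F and N = N
(q and p) implies (q and (q and p)) = N implies N = N  [any arg is the third value ⇒ result is the third value]
They differ because Kleene's strong three-valued logic K3 and Weak Kleene logic treat N differently under the binary connectives.

T; N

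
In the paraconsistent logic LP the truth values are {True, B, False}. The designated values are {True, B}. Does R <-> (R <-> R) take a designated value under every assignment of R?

Countermodel: R=False gives False, which is not designated.

No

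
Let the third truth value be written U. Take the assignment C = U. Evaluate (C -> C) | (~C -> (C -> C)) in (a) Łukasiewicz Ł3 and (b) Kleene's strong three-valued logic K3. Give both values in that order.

true; U

In Łukasiewicz Ł3: C -> C = U -> U = true  [min(1, 1−½+½)]
~C = ~U = U
C -> C = U -> U = true
~C -> (C -> C) = U -> true = true
(C -> C) | (~C -> (C -> C)) = true | true = true
In Kleene's strong three-valued logic K3: C -> C = U -> U = U  [~U | U]
~C = ~U = U
C -> C = U -> U = U
~C -> (C -> C) = U -> U = U
(C -> C) | (~C -> (C -> C)) = U | U = U
They differ because Łukasiewicz Ł3 and Kleene's strong three-valued logic K3 treat U differently under implication.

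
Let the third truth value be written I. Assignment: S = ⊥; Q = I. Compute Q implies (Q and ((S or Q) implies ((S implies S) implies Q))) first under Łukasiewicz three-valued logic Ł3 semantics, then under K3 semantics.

⊤; I

In Łukasiewicz three-valued logic Ł3: S or Q = ⊥ or I = I
S implies S = ⊥ implies ⊥ = ⊤
(S implies S) implies Q = ⊤ implies I = I  [min(1, 1−1+½)]
(S or Q) implies ((S implies S) implies Q) = I implies I = ⊤
Q and ((S or Q) implies ((S implies S) implies Q)) = I and ⊤ = I
Q implies (Q and ((S or Q) implies ((S implies S) implies Q))) = I implies I = ⊤
In K3: S or Q = ⊥ or I = I
S implies S = ⊥ implies ⊥ = ⊤
(S implies S) implies Q = ⊤ implies I = I
(S or Q) implies ((S implies S) implies Q) = I implies I = I
Q and ((S or Q) implies ((S implies S) implies Q)) = I and I = I
Q implies (Q and ((S or Q) implies ((S implies S) implies Q))) = I implies I = I
They differ because Łukasiewicz three-valued logic Ł3 and K3 treat I differently under implication.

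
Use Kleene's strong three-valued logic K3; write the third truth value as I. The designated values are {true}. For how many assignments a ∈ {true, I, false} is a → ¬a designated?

a=true: false ·
a=I: I ·
a=false: true ✓

1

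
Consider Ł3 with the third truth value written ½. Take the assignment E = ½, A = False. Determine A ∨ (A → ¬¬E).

True

¬E = ¬½ = ½
¬¬E = ¬½ = ½
A → ¬¬E = False → ½ = True  [min(1, 1−0+½)]
A ∨ (A → ¬¬E) = False ∨ True = True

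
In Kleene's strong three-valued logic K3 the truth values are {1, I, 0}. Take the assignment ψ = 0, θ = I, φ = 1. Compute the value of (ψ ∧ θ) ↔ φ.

0

ψ ∧ θ = 0 ∧ I = 0
(ψ ∧ θ) ↔ φ = 0 ↔ 1 = 0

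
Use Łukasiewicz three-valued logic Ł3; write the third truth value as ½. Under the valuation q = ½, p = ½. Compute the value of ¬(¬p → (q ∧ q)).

F

¬p = ¬½ = ½
q ∧ q = ½ ∧ ½ = ½
¬p → (q ∧ q) = ½ → ½ = T  [min(1, 1−½+½)]
¬(¬p → (q ∧ q)) = ¬T = F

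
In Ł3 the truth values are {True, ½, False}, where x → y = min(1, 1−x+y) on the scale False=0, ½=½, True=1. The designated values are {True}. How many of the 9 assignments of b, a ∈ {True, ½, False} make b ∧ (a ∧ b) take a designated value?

Designated under: (b=True, a=True).

1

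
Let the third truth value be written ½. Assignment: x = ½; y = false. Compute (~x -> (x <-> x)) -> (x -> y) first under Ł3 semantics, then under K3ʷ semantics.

In Ł3: ~x = ~½ = ½
x <-> x = ½ <-> ½ = true
~x -> (x <-> x) = ½ -> true = true
x -> y = ½ -> false = ½
(~x -> (x <-> x)) -> (x -> y) = true -> ½ = ½
In K3ʷ: ~x = ~½ = ½
x <-> x = ½ <-> ½ = ½
~x -> (x <-> x) = ½ -> ½ = ½  [any arg is the third value ⇒ result is the third value]
x -> y = ½ -> false = ½
(~x -> (x <-> x)) -> (x -> y) = ½ -> ½ = ½

½; ½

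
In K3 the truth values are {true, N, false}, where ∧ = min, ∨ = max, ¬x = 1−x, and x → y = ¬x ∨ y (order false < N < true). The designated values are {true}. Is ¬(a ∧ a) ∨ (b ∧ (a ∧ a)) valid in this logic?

Countermodel: a=true, b=N gives N, which is not designated.

No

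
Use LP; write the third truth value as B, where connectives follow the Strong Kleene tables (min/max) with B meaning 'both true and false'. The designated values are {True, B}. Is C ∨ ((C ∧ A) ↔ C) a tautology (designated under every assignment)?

Yes

Every assignment of C, A over {True, B, False} gives a value in {True, B}.
In particular, with C=B, A=B: C ∨ ((C ∧ A) ↔ C) = B.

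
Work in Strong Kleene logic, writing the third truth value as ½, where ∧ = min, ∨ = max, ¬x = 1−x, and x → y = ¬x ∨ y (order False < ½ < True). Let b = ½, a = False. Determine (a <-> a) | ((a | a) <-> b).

a <-> a = False <-> False = True
a | a = False | False = False
(a | a) <-> b = False <-> ½ = ½
(a <-> a) | ((a | a) <-> b) = True | ½ = True

True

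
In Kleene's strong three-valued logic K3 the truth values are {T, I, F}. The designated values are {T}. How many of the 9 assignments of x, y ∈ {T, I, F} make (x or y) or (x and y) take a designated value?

5

Of the 9 assignments, 5 give a value in {T}.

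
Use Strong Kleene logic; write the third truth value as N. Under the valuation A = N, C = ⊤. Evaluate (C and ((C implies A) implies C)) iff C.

C implies A = ⊤ implies N = N  [not ⊤ or N]
(C implies A) implies C = N implies ⊤ = ⊤
C and ((C implies A) implies C) = ⊤ and ⊤ = ⊤
(C and ((C implies A) implies C)) iff C = ⊤ iff ⊤ = ⊤

⊤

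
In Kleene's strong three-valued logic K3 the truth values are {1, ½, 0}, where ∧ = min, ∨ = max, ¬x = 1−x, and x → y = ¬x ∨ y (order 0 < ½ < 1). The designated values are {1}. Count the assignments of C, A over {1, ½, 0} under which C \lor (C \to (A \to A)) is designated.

8

Of the 9 assignments, 8 give a value in {1}.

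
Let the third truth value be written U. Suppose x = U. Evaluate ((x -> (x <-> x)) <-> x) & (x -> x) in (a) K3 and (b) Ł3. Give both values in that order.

In K3: x <-> x = U <-> U = U
x -> (x <-> x) = U -> U = U  [~U | U]
(x -> (x <-> x)) <-> x = U <-> U = U
x -> x = U -> U = U
((x -> (x <-> x)) <-> x) & (x -> x) = U & U = U
In Ł3: x <-> x = U <-> U = ⊤  [1 − |½−½|]
x -> (x <-> x) = U -> ⊤ = ⊤
(x -> (x <-> x)) <-> x = ⊤ <-> U = U
x -> x = U -> U = ⊤
((x -> (x <-> x)) <-> x) & (x -> x) = U & ⊤ = U

U; U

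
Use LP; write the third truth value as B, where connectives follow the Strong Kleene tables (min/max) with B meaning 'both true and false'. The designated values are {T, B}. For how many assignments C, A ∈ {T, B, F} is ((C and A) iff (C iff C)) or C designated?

Of the 9 assignments, 6 give a value in {T, B}.

6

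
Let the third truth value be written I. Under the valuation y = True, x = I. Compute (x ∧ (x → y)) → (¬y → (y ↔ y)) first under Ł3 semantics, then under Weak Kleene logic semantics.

True; I

In Ł3: x → y = I → True = True  [min(1, 1−½+1)]
x ∧ (x → y) = I ∧ True = I
¬y = ¬True = False
y ↔ y = True ↔ True = True
¬y → (y ↔ y) = False → True = True
(x ∧ (x → y)) → (¬y → (y ↔ y)) = I → True = True
In Weak Kleene logic: x → y = I → True = I  [any arg is the third value ⇒ result is the third value]
x ∧ (x → y) = I ∧ I = I
¬y = ¬True = False
y ↔ y = True ↔ True = True
¬y → (y ↔ y) = False → True = True
(x ∧ (x → y)) → (¬y → (y ↔ y)) = I → True = I
They differ because Ł3 and Weak Kleene logic treat I differently under the binary connectives.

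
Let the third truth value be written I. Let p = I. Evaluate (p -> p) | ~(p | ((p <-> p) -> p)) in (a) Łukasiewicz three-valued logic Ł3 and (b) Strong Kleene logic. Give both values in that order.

In Łukasiewicz three-valued logic Ł3: p -> p = I -> I = true
p <-> p = I <-> I = true
(p <-> p) -> p = true -> I = I
p | ((p <-> p) -> p) = I | I = I
~(p | ((p <-> p) -> p)) = ~I = I
(p -> p) | ~(p | ((p <-> p) -> p)) = true | I = true
In Strong Kleene logic: p -> p = I -> I = I
p <-> p = I <-> I = I
(p <-> p) -> p = I -> I = I
p | ((p <-> p) -> p) = I | I = I
~(p | ((p <-> p) -> p)) = ~I = I
(p -> p) | ~(p | ((p <-> p) -> p)) = I | I = I
They differ because Łukasiewicz three-valued logic Ł3 and Strong Kleene logic treat I differently under implication.

true; I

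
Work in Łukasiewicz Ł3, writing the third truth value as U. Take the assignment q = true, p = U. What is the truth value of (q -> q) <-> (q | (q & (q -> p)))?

true

q -> q = true -> true = true
q -> p = true -> U = U
q & (q -> p) = true & U = U
q | (q & (q -> p)) = true | U = true
(q -> q) <-> (q | (q & (q -> p))) = true <-> true = true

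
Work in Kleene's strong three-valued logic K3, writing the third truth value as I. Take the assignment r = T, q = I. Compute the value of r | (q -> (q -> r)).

T

q -> r = I -> T = T
q -> (q -> r) = I -> T = T
r | (q -> (q -> r)) = T | T = T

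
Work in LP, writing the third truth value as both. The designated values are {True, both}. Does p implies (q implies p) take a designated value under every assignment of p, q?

Yes

Every assignment of p, q over {True, both, False} gives a value in {True, both}.
In particular, with p=both, q=both: p implies (q implies p) = both.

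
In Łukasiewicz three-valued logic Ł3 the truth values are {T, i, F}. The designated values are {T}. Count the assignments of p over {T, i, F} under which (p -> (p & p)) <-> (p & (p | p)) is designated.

p=T: T ✓
p=i: i ·
p=F: F ·

1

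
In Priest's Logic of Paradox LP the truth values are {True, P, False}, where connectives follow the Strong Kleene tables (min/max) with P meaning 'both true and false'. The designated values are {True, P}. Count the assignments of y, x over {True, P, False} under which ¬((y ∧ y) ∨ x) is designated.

4

Designated under: (y=P, x=P); (y=P, x=False); (y=False, x=P); (y=False, x=False).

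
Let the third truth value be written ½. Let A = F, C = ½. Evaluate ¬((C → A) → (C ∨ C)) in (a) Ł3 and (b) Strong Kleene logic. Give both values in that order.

F; ½

In Ł3: C → A = ½ → F = ½
C ∨ C = ½ ∨ ½ = ½
(C → A) → (C ∨ C) = ½ → ½ = T
¬((C → A) → (C ∨ C)) = ¬T = F
In Strong Kleene logic: C → A = ½ → F = ½
C ∨ C = ½ ∨ ½ = ½
(C → A) → (C ∨ C) = ½ → ½ = ½
¬((C → A) → (C ∨ C)) = ¬½ = ½
They differ because Ł3 and Strong Kleene logic treat ½ differently under implication.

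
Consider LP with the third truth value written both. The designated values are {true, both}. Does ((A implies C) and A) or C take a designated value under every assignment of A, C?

Countermodel: A=true, C=false gives false, which is not designated.

No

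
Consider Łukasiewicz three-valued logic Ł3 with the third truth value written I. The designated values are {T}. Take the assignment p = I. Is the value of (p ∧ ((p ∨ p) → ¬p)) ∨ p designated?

p ∨ p = I ∨ I = I
¬p = ¬I = I
(p ∨ p) → ¬p = I → I = T
p ∧ ((p ∨ p) → ¬p) = I ∧ T = I
(p ∧ ((p ∨ p) → ¬p)) ∨ p = I ∨ I = I
I ∉ {T}.

No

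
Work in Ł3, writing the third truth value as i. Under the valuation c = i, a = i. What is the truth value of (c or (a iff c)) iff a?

a iff c = i iff i = true  [1 − |½−½|]
c or (a iff c) = i or true = true
(c or (a iff c)) iff a = true iff i = i

i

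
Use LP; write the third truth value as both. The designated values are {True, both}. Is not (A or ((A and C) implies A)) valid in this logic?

Countermodel: A=True, C=True gives False, which is not designated.

No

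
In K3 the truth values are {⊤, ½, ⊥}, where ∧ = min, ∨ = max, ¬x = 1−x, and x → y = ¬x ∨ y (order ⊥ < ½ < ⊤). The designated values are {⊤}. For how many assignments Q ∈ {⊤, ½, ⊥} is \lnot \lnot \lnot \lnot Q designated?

1

Q=⊤: ⊤ ✓
Q=½: ½ ·
Q=⊥: ⊥ ·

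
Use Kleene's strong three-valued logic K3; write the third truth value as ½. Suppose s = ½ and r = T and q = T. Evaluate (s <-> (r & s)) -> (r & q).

r & s = T & ½ = ½
s <-> (r & s) = ½ <-> ½ = ½
r & q = T & T = T
(s <-> (r & s)) -> (r & q) = ½ -> T = T

T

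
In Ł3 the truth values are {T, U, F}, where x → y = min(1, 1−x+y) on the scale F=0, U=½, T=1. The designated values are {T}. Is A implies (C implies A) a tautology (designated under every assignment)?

Every assignment of A, C over {T, U, F} gives a value in {T}.
In particular, with A=U, C=U: A implies (C implies A) = T.

Yes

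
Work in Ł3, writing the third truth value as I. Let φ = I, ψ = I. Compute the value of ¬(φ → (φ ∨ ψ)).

φ ∨ ψ = I ∨ I = I
φ → (φ ∨ ψ) = I → I = 1  [min(1, 1−½+½)]
¬(φ → (φ ∨ ψ)) = ¬1 = 0

0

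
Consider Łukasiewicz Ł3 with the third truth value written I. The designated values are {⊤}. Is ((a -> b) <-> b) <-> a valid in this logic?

No

Countermodel: a=I, b=⊤ gives I, which is not designated.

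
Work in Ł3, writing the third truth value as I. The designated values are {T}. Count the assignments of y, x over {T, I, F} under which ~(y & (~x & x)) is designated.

7

Of the 9 assignments, 7 give a value in {T}.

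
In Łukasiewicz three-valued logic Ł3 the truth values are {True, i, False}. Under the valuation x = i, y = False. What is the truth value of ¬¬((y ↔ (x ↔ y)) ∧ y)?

False

x ↔ y = i ↔ False = i  [1 − |½−0|]
y ↔ (x ↔ y) = False ↔ i = i
(y ↔ (x ↔ y)) ∧ y = i ∧ False = False
¬((y ↔ (x ↔ y)) ∧ y) = ¬False = True
¬¬((y ↔ (x ↔ y)) ∧ y) = ¬True = False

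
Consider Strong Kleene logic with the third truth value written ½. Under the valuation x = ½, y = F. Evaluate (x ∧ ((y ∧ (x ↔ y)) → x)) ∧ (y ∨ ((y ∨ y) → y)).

x ↔ y = ½ ↔ F = ½
y ∧ (x ↔ y) = F ∧ ½ = F
(y ∧ (x ↔ y)) → x = F → ½ = T  [¬F ∨ ½]
x ∧ ((y ∧ (x ↔ y)) → x) = ½ ∧ T = ½
y ∨ y = F ∨ F = F
(y ∨ y) → y = F → F = T
y ∨ ((y ∨ y) → y) = F ∨ T = T
(x ∧ ((y ∧ (x ↔ y)) → x)) ∧ (y ∨ ((y ∨ y) → y)) = ½ ∧ T = ½

½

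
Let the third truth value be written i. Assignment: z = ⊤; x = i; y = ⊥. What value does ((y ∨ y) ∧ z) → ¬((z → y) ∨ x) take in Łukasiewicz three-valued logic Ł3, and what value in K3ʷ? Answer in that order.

In Łukasiewicz three-valued logic Ł3: y ∨ y = ⊥ ∨ ⊥ = ⊥
(y ∨ y) ∧ z = ⊥ ∧ ⊤ = ⊥
z → y = ⊤ → ⊥ = ⊥
(z → y) ∨ x = ⊥ ∨ i = i
¬((z → y) ∨ x) = ¬i = i
((y ∨ y) ∧ z) → ¬((z → y) ∨ x) = ⊥ → i = ⊤  [min(1, 1−0+½)]
In K3ʷ: y ∨ y = ⊥ ∨ ⊥ = ⊥
(y ∨ y) ∧ z = ⊥ ∧ ⊤ = ⊥
z → y = ⊤ → ⊥ = ⊥
(z → y) ∨ x = ⊥ ∨ i = i
¬((z → y) ∨ x) = ¬i = i
((y ∨ y) ∧ z) → ¬((z → y) ∨ x) = ⊥ → i = i
They differ because Łukasiewicz three-valued logic Ł3 and K3ʷ treat i differently under the binary connectives.

⊤; i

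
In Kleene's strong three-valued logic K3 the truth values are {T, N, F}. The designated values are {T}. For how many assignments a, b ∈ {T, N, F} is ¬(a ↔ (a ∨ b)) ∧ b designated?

Designated under: (a=F, b=T).

1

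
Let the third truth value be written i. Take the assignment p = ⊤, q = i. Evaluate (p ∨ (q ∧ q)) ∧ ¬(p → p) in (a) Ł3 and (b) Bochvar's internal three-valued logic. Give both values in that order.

In Ł3: q ∧ q = i ∧ i = i
p ∨ (q ∧ q) = ⊤ ∨ i = ⊤
p → p = ⊤ → ⊤ = ⊤
¬(p → p) = ¬⊤ = ⊥
(p ∨ (q ∧ q)) ∧ ¬(p → p) = ⊤ ∧ ⊥ = ⊥
In Bochvar's internal three-valued logic: q ∧ q = i ∧ i = i
p ∨ (q ∧ q) = ⊤ ∨ i = i
p → p = ⊤ → ⊤ = ⊤
¬(p → p) = ¬⊤ = ⊥
(p ∨ (q ∧ q)) ∧ ¬(p → p) = i ∧ ⊥ = i
They differ because Ł3 and Bochvar's internal three-valued logic treat i differently under the binary connectives.

⊥; i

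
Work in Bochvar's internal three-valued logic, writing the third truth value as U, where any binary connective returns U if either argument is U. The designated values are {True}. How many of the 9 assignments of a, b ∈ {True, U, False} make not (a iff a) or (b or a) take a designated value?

Designated under: (a=True, b=True); (a=True, b=False); (a=False, b=True).

3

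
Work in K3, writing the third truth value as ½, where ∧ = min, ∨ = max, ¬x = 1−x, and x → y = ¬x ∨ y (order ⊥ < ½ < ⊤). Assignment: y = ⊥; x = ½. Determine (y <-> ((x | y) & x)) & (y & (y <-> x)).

x | y = ½ | ⊥ = ½
(x | y) & x = ½ & ½ = ½
y <-> ((x | y) & x) = ⊥ <-> ½ = ½
y <-> x = ⊥ <-> ½ = ½
y & (y <-> x) = ⊥ & ½ = ⊥
(y <-> ((x | y) & x)) & (y & (y <-> x)) = ½ & ⊥ = ⊥

⊥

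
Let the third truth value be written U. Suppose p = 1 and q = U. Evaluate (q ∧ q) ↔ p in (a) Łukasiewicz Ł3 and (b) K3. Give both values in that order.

U; U

In Łukasiewicz Ł3: q ∧ q = U ∧ U = U
(q ∧ q) ↔ p = U ↔ 1 = U  [1 − |½−1|]
In K3: q ∧ q = U ∧ U = U
(q ∧ q) ↔ p = U ↔ 1 = U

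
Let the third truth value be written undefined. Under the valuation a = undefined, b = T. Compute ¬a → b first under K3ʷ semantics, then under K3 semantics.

undefined; T

In K3ʷ: ¬a = ¬undefined = undefined
¬a → b = undefined → T = undefined  [any arg is the third value ⇒ result is the third value]
In K3: ¬a = ¬undefined = undefined
¬a → b = undefined → T = T  [¬undefined ∨ T]
They differ because K3ʷ and K3 treat undefined differently under the binary connectives.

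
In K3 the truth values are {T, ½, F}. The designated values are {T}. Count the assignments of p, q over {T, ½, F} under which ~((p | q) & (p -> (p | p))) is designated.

Designated under: (p=F, q=F).

1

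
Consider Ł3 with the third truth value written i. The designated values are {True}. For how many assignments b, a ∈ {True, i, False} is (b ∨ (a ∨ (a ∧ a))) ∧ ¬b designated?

1

Designated under: (b=False, a=True).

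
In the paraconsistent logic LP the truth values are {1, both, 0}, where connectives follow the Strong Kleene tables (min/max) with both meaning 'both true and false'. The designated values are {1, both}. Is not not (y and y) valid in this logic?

No

Countermodel: y=0 gives 0, which is not designated.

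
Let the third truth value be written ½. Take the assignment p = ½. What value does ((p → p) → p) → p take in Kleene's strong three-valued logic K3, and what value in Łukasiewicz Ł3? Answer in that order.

½; ⊤

In Kleene's strong three-valued logic K3: p → p = ½ → ½ = ½  [¬½ ∨ ½]
(p → p) → p = ½ → ½ = ½
((p → p) → p) → p = ½ → ½ = ½
In Łukasiewicz Ł3: p → p = ½ → ½ = ⊤  [min(1, 1−½+½)]
(p → p) → p = ⊤ → ½ = ½
((p → p) → p) → p = ½ → ½ = ⊤
They differ because Kleene's strong three-valued logic K3 and Łukasiewicz Ł3 treat ½ differently under implication.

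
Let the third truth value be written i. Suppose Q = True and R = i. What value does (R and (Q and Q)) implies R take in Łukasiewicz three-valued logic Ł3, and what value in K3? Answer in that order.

True; i

In Łukasiewicz three-valued logic Ł3: Q and Q = True and True = True
R and (Q and Q) = i and True = i
(R and (Q and Q)) implies R = i implies i = True
In K3: Q and Q = True and True = True
R and (Q and Q) = i and True = i
(R and (Q and Q)) implies R = i implies i = i  [not i or i]
They differ because Łukasiewicz three-valued logic Ł3 and K3 treat i differently under implication.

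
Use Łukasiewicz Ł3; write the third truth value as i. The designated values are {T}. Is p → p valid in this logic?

Every assignment of p over {T, i, F} gives a value in {T}.
In particular, with p=i: p → p = T.

Yes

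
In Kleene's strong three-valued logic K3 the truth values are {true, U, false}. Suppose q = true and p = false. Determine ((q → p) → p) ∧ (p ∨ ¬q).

q → p = true → false = false
(q → p) → p = false → false = true
¬q = ¬true = false
p ∨ ¬q = false ∨ false = false
((q → p) → p) ∧ (p ∨ ¬q) = true ∧ false = false

false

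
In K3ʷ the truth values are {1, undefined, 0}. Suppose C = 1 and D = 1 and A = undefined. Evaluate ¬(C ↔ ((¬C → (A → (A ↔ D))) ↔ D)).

¬C = ¬1 = 0
A ↔ D = undefined ↔ 1 = undefined
A → (A ↔ D) = undefined → undefined = undefined  [any arg is the third value ⇒ result is the third value]
¬C → (A → (A ↔ D)) = 0 → undefined = undefined
(¬C → (A → (A ↔ D))) ↔ D = undefined ↔ 1 = undefined
C ↔ ((¬C → (A → (A ↔ D))) ↔ D) = 1 ↔ undefined = undefined
¬(C ↔ ((¬C → (A → (A ↔ D))) ↔ D)) = ¬undefined = undefined

undefined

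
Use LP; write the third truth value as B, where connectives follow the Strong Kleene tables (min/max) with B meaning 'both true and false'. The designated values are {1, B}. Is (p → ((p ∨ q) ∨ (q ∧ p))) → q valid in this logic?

Countermodel: p=1, q=0 gives 0, which is not designated.

No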